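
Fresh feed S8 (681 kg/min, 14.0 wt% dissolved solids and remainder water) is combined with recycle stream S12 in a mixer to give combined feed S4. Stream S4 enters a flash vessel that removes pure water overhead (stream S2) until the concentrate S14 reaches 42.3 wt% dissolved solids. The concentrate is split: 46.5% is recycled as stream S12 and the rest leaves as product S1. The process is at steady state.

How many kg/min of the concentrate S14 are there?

421.3 kg/min

Overall dissolved solids balance (none leaves overhead): dissolved solids in fresh feed = dissolved solids in product, i.e. 681×0.140 = (1−0.465)·S14·0.423.
S14 = 95.34/(0.423×0.535) = 421.29 kg/min.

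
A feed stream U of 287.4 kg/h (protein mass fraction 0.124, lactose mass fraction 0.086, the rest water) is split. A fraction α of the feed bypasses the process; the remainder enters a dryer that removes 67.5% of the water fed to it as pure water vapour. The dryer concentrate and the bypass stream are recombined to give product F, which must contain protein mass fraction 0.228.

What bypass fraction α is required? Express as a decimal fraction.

0.145

All 287.4×0.124 = 35.638 kg/h of protein reaches F, so F = 35.638/0.228 = 156.31 kg/h and vapour = 131.09 kg/h.
The evaporator receives (1−α)·287.4 of feed at 0.790 water and removes 0.675 of that water:
0.675×0.790×(1−α)×287.4 = 131.09
(1−α) = 131.09/153.26 = 0.8554;  α = 0.1446.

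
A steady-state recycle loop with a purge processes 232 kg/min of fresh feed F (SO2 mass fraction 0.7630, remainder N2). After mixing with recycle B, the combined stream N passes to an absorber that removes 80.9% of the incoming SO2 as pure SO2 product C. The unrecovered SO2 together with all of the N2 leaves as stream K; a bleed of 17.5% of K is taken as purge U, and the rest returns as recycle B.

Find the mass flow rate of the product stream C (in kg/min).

SO2 in N: m_A = 232×0.763 + (1−0.175)·(1−0.809)·m_A, so m_A = 177.02/0.8424 = 210.13 kg/min.
Product C = 0.809×210.13 = 169.99 kg/min.

170 kg/min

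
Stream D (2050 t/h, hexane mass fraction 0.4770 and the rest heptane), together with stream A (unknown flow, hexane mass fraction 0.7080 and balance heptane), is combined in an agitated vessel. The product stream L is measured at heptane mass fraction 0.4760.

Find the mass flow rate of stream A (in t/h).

523.6 t/h

Let A be the unknown flow. Total out = 2050 + A.
heptane balance: 1072.2 + 0.292·A = 0.476·(2050 + A)
(0.292 − 0.476)·A = 0.476×2050 − 1072.2 = -96.35
A = -96.35 / -0.184 = 523.64 t/h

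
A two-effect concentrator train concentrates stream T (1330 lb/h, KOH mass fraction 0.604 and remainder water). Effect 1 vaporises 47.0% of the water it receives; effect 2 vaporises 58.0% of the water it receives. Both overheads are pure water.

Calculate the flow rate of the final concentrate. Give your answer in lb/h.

water in feed = 1330×0.396 = 526.68 lb/h.
After stage 1: water left = (1−0.470)×526.68 = 279.14; stream total = 1082.5 lb/h.
After stage 2: water left = (1−0.580)×279.14 = 117.24; final concentrate = 920.56 lb/h.

920.6 lb/h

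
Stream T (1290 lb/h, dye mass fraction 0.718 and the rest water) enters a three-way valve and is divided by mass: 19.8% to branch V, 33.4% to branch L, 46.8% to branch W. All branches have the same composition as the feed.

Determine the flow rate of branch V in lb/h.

255.4 lb/h

Branch V flow = 0.198×1290 = 255.42 lb/h.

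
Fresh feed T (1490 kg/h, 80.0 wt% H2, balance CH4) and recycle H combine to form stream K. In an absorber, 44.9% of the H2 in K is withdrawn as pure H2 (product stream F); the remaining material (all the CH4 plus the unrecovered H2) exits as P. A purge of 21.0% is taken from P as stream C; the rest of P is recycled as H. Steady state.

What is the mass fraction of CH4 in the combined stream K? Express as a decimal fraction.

0.402

CH4 enters only via T and leaves only via the purge: 1490×0.200 = 0.210×(CH4 in P), and the absorber passes all CH4, so CH4 in K = CH4 in P = 1419 kg/h.
H2 in K: m_A = 1490×0.800 + (1−0.210)·(1−0.449)·m_A, so m_A = 1192/0.5647 = 2110.8 kg/h.
K = 2110.8 + 1419 = 3529.9 kg/h.
CH4 fraction in K = 1419/3529.9 = 0.402.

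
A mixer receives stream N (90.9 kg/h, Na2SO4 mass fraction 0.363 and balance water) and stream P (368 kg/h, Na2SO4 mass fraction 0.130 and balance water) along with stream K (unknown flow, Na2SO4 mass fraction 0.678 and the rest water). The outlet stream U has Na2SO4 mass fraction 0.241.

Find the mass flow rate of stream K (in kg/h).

Let K be the unknown flow. Total out = 458.9 + K.
Na2SO4 balance: 80.837 + 0.678·K = 0.241·(458.9 + K)
(0.678 − 0.241)·K = 0.241×458.9 − 80.837 = 29.758
K = 29.758 / 0.437 = 68.097 kg/h

68.1 kg/h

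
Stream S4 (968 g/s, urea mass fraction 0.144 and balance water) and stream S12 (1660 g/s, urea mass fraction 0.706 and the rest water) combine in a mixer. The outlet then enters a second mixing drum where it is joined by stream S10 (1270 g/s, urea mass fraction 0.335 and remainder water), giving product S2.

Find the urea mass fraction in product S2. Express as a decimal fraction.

Overall, product flow = 3898 g/s.
urea in = 968×0.144 + 1660×0.706 + 1270×0.335 = 1736.8 g/s.
urea fraction in S2 = 0.446.

0.446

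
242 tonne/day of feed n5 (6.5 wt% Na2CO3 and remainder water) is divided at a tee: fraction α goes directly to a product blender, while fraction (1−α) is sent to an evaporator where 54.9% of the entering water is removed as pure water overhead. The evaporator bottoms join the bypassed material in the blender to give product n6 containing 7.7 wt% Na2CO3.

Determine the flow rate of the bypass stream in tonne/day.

All 242×0.065 = 15.73 tonne/day of Na2CO3 reaches n6, so n6 = 15.73/0.077 = 204.29 tonne/day and vapour = 37.714 tonne/day.
The evaporator receives (1−α)·242 of feed at 0.935 water and removes 0.549 of that water:
0.549×0.935×(1−α)×242 = 37.714
(1−α) = 37.714/124.22 = 0.3036;  α = 0.6964.
Bypass flow = 0.6964×242 = 168.53 tonne/day.

168.5 tonne/day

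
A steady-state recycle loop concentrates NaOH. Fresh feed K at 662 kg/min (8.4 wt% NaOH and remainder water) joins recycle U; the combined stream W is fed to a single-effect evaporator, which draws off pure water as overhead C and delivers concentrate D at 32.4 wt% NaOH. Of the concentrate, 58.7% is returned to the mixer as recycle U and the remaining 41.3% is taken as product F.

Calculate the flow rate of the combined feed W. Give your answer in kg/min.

905.9 kg/min

Overall NaOH balance (none leaves overhead): NaOH in fresh feed = NaOH in product, i.e. 662×0.084 = (1−0.587)·D·0.324.
D = 55.608/(0.324×0.413) = 415.57 kg/min.
Recycle U = 0.587×415.57 = 243.94 kg/min.
Combined feed W = 662 + 243.94 = 905.94 kg/min.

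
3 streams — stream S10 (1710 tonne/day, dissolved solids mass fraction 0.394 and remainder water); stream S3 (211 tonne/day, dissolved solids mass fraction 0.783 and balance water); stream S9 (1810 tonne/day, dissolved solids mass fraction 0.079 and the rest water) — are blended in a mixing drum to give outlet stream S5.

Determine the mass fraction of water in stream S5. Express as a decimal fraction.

Total flow out = 1710 + 211 + 1810 = 3731 tonne/day.
water in = 1710×0.606 + 211×0.217 + 1810×0.921 = 2749.1 tonne/day.
water mass fraction in S5 = 2749.1/3731 = 0.737.

0.737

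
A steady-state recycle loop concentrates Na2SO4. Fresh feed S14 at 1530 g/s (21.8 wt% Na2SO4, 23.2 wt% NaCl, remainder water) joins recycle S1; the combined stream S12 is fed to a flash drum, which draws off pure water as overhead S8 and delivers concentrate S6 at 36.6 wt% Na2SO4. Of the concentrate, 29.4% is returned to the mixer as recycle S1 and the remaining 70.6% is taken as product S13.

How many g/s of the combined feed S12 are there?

Overall Na2SO4 balance (none leaves overhead): Na2SO4 in fresh feed = Na2SO4 in product, i.e. 1530×0.218 = (1−0.294)·S6·0.366.
S6 = 333.54/(0.366×0.706) = 1290.8 g/s.
Recycle S1 = 0.294×1290.8 = 379.5 g/s.
Combined feed S12 = 1530 + 379.5 = 1909.5 g/s.

1909 g/s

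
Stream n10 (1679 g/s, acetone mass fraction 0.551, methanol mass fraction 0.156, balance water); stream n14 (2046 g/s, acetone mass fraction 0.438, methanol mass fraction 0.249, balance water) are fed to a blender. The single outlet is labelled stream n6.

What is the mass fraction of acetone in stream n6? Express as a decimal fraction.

Total flow out = 1679 + 2046 = 3725 g/s.
acetone in = 1679×0.551 + 2046×0.438 = 1821.3 g/s.
acetone mass fraction in n6 = 1821.3/3725 = 0.489.

0.489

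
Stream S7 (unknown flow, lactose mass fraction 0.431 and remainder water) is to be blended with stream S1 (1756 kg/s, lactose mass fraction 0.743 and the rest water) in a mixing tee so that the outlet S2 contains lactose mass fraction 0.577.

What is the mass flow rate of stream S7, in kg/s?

1997 kg/s

Let S7 be the unknown flow. Total out = 1756 + S7.
lactose balance: 1304.7 + 0.431·S7 = 0.577·(1756 + S7)
(0.431 − 0.577)·S7 = 0.577×1756 − 1304.7 = -291.5
S7 = -291.5 / -0.146 = 1996.5 kg/s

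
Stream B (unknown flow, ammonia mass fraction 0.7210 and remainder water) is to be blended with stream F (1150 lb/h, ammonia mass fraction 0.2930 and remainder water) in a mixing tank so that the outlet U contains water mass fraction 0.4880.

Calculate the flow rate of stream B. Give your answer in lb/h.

1205 lb/h

Let B be the unknown flow. Total out = 1150 + B.
water balance: 813.05 + 0.279·B = 0.488·(1150 + B)
(0.279 − 0.488)·B = 0.488×1150 − 813.05 = -251.85
B = -251.85 / -0.209 = 1205 lb/h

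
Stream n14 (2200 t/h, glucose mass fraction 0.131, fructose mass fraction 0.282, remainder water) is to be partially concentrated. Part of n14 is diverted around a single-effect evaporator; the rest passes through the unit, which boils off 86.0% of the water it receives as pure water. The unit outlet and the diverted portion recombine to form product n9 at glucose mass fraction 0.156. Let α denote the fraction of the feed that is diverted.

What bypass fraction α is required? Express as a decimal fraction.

0.683

All 2200×0.131 = 288.2 t/h of glucose reaches n9, so n9 = 288.2/0.156 = 1847.4 t/h and vapour = 352.56 t/h.
The evaporator receives (1−α)·2200 of feed at 0.587 water and removes 0.860 of that water:
0.860×0.587×(1−α)×2200 = 352.56
(1−α) = 352.56/1110.6 = 0.3175;  α = 0.6825.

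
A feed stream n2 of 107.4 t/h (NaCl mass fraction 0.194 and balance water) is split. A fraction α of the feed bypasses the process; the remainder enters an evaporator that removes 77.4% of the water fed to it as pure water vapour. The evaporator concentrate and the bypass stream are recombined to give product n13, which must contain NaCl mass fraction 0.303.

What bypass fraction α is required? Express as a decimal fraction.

All 107.4×0.194 = 20.836 t/h of NaCl reaches n13, so n13 = 20.836/0.303 = 68.764 t/h and vapour = 38.636 t/h.
The evaporator receives (1−α)·107.4 of feed at 0.806 water and removes 0.774 of that water:
0.774×0.806×(1−α)×107.4 = 38.636
(1−α) = 38.636/67.001 = 0.5766;  α = 0.4234.

0.423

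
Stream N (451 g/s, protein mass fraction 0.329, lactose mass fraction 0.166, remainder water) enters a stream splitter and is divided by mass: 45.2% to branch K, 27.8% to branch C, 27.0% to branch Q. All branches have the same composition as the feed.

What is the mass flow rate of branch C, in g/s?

Branch C flow = 0.278×451 = 125.38 g/s.

125.4 g/s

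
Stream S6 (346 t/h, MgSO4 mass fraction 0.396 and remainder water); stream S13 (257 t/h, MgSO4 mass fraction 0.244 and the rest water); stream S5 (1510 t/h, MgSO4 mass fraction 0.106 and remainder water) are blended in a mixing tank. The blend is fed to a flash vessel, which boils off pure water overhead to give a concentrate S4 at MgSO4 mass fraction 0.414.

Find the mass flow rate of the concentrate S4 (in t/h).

MgSO4 entering = 346×0.396 + 257×0.244 + 1510×0.106 = 359.78 t/h.
All MgSO4 reports to S4, so S4 = 359.78/0.414 = 869.04 t/h.

869 t/h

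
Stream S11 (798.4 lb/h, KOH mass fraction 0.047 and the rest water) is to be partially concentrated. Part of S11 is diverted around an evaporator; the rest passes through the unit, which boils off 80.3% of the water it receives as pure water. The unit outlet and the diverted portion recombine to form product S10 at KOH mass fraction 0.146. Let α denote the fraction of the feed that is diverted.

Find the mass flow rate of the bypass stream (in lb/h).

90.95 lb/h

All 798.4×0.047 = 37.525 lb/h of KOH reaches S10, so S10 = 37.525/0.146 = 257.02 lb/h and vapour = 541.38 lb/h.
The evaporator receives (1−α)·798.4 of feed at 0.953 water and removes 0.803 of that water:
0.803×0.953×(1−α)×798.4 = 541.38
(1−α) = 541.38/610.98 = 0.8861;  α = 0.1139.
Bypass flow = 0.1139×798.4 = 90.952 lb/h.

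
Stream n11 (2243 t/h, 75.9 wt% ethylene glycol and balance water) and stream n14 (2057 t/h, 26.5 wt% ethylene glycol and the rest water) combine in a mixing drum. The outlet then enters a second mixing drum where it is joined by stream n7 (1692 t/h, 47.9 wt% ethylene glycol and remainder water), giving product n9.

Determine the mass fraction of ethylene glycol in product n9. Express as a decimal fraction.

Overall, product flow = 5992 t/h.
ethylene glycol in = 2243×0.759 + 2057×0.265 + 1692×0.479 = 3058 t/h.
ethylene glycol fraction in n9 = 0.5103.

0.5103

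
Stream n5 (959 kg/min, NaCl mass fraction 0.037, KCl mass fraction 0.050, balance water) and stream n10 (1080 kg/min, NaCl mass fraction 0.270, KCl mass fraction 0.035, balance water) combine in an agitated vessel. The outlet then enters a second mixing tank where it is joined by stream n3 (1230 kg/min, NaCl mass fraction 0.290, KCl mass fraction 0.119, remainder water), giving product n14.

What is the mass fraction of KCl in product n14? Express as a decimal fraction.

Overall, product flow = 3269 kg/min.
KCl in = 959×0.050 + 1080×0.035 + 1230×0.119 = 232.12 kg/min.
KCl fraction in n14 = 0.071.

0.071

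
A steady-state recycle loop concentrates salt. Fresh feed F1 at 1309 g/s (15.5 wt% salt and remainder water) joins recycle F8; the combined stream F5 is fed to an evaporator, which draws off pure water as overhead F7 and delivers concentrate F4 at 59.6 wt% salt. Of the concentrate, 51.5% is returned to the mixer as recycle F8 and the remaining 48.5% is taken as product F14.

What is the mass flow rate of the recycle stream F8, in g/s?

361.5 g/s

Overall salt balance (none leaves overhead): salt in fresh feed = salt in product, i.e. 1309×0.155 = (1−0.515)·F4·0.596.
F4 = 202.9/(0.596×0.485) = 701.91 g/s.
Recycle F8 = 0.515×701.91 = 361.49 g/s.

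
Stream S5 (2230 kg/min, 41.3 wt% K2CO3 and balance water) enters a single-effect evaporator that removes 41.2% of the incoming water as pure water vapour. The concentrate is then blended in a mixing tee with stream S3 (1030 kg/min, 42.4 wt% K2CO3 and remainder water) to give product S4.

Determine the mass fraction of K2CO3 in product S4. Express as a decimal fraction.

0.499

Vapour removed = 0.412×0.587×2230 = 539.31 kg/min; concentrate = 1690.7 kg/min.
K2CO3 reaching the mixer = 920.99 (from concentrate) + 1030×0.424 = 1357.7 kg/min.
Product flow = 1690.7 + 1030 = 2720.7 kg/min; K2CO3 fraction = 0.499.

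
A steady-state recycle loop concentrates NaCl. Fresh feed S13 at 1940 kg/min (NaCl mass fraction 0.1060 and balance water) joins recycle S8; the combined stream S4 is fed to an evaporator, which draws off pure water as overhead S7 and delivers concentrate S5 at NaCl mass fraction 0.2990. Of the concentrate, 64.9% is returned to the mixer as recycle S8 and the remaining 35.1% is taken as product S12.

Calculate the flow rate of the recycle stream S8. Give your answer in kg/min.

1272 kg/min

Overall NaCl balance (none leaves overhead): NaCl in fresh feed = NaCl in product, i.e. 1940×0.106 = (1−0.649)·S5·0.299.
S5 = 205.64/(0.299×0.351) = 1959.4 kg/min.
Recycle S8 = 0.649×1959.4 = 1271.7 kg/min.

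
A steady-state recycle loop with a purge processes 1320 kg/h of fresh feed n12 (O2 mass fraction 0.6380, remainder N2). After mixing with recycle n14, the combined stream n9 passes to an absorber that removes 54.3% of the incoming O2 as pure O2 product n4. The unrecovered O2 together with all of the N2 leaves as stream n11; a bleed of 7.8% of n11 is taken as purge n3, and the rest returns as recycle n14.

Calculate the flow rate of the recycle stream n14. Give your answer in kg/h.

N2 enters only via n12 and leaves only via the purge: 1320×0.362 = 0.078×(N2 in n11), and the absorber passes all N2, so N2 in n9 = N2 in n11 = 6126.2 kg/h.
O2 in n9: m_A = 1320×0.638 + (1−0.078)·(1−0.543)·m_A, so m_A = 842.16/0.5786 = 1455.4 kg/h.
n11 = (1−0.543)×1455.4 + 6126.2 = 6791.3 kg/h.
Recycle n14 = (1−0.078)×6791.3 = 6261.6 kg/h.

6262 kg/h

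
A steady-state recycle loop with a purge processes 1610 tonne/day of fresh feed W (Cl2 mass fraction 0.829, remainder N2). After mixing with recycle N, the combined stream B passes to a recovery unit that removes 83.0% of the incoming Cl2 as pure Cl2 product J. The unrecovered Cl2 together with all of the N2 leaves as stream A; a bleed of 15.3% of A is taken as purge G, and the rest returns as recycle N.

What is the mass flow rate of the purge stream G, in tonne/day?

N2 enters only via W and leaves only via the purge: 1610×0.171 = 0.153×(N2 in A), and the recovery unit passes all N2, so N2 in B = N2 in A = 1799.4 tonne/day.
Cl2 in B: m_A = 1610×0.829 + (1−0.153)·(1−0.830)·m_A, so m_A = 1334.7/0.8560 = 1559.2 tonne/day.
A = (1−0.830)×1559.2 + 1799.4 = 2064.5 tonne/day.
Purge G = 0.153×2064.5 = 315.86 tonne/day.

315.9 tonne/day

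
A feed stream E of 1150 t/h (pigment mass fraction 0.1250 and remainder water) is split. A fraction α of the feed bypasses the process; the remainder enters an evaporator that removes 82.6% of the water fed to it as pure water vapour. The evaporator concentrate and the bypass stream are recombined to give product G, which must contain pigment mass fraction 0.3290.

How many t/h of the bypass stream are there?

163.4 t/h

All 1150×0.125 = 143.75 t/h of pigment reaches G, so G = 143.75/0.329 = 436.93 t/h and vapour = 713.07 t/h.
The evaporator receives (1−α)·1150 of feed at 0.875 water and removes 0.826 of that water:
0.826×0.875×(1−α)×1150 = 713.07
(1−α) = 713.07/831.16 = 0.8579;  α = 0.1421.
Bypass flow = 0.1421×1150 = 163.39 t/h.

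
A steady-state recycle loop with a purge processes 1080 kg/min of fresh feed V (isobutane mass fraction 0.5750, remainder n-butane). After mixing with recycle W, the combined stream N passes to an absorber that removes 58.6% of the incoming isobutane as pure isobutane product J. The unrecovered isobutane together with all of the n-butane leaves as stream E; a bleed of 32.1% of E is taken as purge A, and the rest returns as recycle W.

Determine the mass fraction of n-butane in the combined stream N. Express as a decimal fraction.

0.6234

n-butane enters only via V and leaves only via the purge: 1080×0.425 = 0.321×(n-butane in E), and the absorber passes all n-butane, so n-butane in N = n-butane in E = 1429.9 kg/min.
isobutane in N: m_A = 1080×0.575 + (1−0.321)·(1−0.586)·m_A, so m_A = 621/0.7189 = 863.83 kg/min.
N = 863.83 + 1429.9 = 2293.7 kg/min.
n-butane fraction in N = 1429.9/2293.7 = 0.6234.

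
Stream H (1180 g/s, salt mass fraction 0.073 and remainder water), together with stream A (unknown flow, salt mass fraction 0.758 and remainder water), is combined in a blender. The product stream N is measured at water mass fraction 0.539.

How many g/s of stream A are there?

1542 g/s

Let A be the unknown flow. Total out = 1180 + A.
water balance: 1093.9 + 0.242·A = 0.539·(1180 + A)
(0.242 − 0.539)·A = 0.539×1180 − 1093.9 = -457.84
A = -457.84 / -0.297 = 1541.5 g/s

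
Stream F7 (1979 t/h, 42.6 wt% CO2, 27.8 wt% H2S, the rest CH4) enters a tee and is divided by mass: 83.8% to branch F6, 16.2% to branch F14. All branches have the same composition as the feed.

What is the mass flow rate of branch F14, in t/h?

320.6 t/h

Branch F14 flow = 0.162×1979 = 320.6 t/h.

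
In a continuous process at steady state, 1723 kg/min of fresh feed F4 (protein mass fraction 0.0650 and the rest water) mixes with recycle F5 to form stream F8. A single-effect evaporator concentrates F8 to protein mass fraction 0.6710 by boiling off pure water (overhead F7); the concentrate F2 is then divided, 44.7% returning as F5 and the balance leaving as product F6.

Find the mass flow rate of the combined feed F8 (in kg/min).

1858 kg/min

Overall protein balance (none leaves overhead): protein in fresh feed = protein in product, i.e. 1723×0.065 = (1−0.447)·F2·0.671.
F2 = 112/(0.671×0.553) = 301.82 kg/min.
Recycle F5 = 0.447×301.82 = 134.91 kg/min.
Combined feed F8 = 1723 + 134.91 = 1857.9 kg/min.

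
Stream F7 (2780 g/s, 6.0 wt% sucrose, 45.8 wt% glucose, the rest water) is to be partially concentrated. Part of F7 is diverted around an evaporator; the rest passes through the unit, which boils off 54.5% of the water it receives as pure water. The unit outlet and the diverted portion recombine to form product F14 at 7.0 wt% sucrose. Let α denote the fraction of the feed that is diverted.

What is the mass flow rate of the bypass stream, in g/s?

All 2780×0.060 = 166.8 g/s of sucrose reaches F14, so F14 = 166.8/0.070 = 2382.9 g/s and vapour = 397.14 g/s.
The evaporator receives (1−α)·2780 of feed at 0.482 water and removes 0.545 of that water:
0.545×0.482×(1−α)×2780 = 397.14
(1−α) = 397.14/730.28 = 0.5438;  α = 0.4562.
Bypass flow = 0.4562×2780 = 1268.2 g/s.

1268 g/s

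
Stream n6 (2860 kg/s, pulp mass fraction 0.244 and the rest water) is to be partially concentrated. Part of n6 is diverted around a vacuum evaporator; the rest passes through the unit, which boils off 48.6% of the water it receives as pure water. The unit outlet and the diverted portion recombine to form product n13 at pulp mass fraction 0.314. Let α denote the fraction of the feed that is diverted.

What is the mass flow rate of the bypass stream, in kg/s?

All 2860×0.244 = 697.84 kg/s of pulp reaches n13, so n13 = 697.84/0.314 = 2222.4 kg/s and vapour = 637.58 kg/s.
The evaporator receives (1−α)·2860 of feed at 0.756 water and removes 0.486 of that water:
0.486×0.756×(1−α)×2860 = 637.58
(1−α) = 637.58/1050.8 = 0.6068;  α = 0.3932.
Bypass flow = 0.3932×2860 = 1124.7 kg/s.

1125 kg/s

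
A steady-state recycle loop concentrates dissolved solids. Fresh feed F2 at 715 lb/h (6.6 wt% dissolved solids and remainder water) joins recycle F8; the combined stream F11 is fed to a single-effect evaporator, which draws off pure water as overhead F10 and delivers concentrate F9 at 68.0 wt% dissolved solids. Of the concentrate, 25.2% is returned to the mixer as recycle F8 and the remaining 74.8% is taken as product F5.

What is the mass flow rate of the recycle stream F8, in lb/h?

23.38 lb/h

Overall dissolved solids balance (none leaves overhead): dissolved solids in fresh feed = dissolved solids in product, i.e. 715×0.066 = (1−0.252)·F9·0.680.
F9 = 47.19/(0.680×0.748) = 92.777 lb/h.
Recycle F8 = 0.252×92.777 = 23.38 lb/h.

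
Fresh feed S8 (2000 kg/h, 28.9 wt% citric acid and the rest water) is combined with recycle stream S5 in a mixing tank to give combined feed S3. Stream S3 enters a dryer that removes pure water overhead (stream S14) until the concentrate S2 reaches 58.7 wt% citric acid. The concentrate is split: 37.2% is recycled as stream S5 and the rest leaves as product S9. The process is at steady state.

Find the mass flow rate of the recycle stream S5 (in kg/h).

Overall citric acid balance (none leaves overhead): citric acid in fresh feed = citric acid in product, i.e. 2000×0.289 = (1−0.372)·S2·0.587.
S2 = 578/(0.587×0.628) = 1567.9 kg/h.
Recycle S5 = 0.372×1567.9 = 583.27 kg/h.

583.3 kg/h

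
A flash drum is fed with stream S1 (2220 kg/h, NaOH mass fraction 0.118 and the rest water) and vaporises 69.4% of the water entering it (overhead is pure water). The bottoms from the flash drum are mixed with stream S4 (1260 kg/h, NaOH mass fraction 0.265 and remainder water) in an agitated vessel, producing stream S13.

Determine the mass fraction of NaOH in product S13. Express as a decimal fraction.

0.281

Vapour removed = 0.694×0.882×2220 = 1358.9 kg/h; concentrate = 861.12 kg/h.
NaOH reaching the mixer = 261.96 (from concentrate) + 1260×0.265 = 595.86 kg/h.
Product flow = 861.12 + 1260 = 2121.1 kg/h; NaOH fraction = 0.281.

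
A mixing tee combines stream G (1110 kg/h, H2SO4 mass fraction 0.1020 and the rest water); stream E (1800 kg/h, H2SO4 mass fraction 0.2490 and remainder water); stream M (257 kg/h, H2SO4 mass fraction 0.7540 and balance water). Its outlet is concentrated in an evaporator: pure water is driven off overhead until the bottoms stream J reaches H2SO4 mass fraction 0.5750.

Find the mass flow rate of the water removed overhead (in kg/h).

H2SO4 entering = 1110×0.102 + 1800×0.249 + 257×0.754 = 755.2 kg/h.
All H2SO4 reports to J, so J = 755.2/0.575 = 1313.4 kg/h.
Total feed = 3167 kg/h; overhead = 3167 − 1313.4 = 1853.6 kg/h.

1854 kg/h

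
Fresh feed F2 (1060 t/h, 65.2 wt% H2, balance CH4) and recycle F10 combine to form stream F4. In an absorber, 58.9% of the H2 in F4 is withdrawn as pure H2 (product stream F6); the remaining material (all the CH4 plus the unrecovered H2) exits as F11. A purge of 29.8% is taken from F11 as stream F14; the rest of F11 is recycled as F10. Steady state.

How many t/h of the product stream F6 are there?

H2 in F4: m_A = 1060×0.652 + (1−0.298)·(1−0.589)·m_A, so m_A = 691.12/0.7115 = 971.39 t/h.
Product F6 = 0.589×971.39 = 572.15 t/h.

572.1 t/h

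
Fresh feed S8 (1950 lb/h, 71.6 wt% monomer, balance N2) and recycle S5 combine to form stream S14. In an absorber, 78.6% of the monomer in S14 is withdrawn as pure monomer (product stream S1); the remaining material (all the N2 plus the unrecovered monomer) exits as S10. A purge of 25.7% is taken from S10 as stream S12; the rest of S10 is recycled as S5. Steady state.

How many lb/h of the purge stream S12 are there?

645.1 lb/h

N2 enters only via S8 and leaves only via the purge: 1950×0.284 = 0.257×(N2 in S10), and the absorber passes all N2, so N2 in S14 = N2 in S10 = 2154.9 lb/h.
monomer in S14: m_A = 1950×0.716 + (1−0.257)·(1−0.786)·m_A, so m_A = 1396.2/0.8410 = 1660.2 lb/h.
S10 = (1−0.786)×1660.2 + 2154.9 = 2510.1 lb/h.
Purge S12 = 0.257×2510.1 = 645.11 lb/h.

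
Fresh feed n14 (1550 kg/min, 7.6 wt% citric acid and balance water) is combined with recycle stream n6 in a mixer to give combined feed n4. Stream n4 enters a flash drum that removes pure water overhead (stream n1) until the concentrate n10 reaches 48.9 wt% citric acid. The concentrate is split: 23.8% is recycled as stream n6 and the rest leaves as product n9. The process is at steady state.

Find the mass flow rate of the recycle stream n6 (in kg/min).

Overall citric acid balance (none leaves overhead): citric acid in fresh feed = citric acid in product, i.e. 1550×0.076 = (1−0.238)·n10·0.489.
n10 = 117.8/(0.489×0.762) = 316.14 kg/min.
Recycle n6 = 0.238×316.14 = 75.242 kg/min.

75.24 kg/min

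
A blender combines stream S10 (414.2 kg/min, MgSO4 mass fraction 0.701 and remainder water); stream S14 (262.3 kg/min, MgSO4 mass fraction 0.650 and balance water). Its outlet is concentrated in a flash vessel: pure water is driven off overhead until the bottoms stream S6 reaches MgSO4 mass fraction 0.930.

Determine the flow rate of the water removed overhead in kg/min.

MgSO4 entering = 414.2×0.701 + 262.3×0.650 = 460.85 kg/min.
All MgSO4 reports to S6, so S6 = 460.85/0.930 = 495.54 kg/min.
Total feed = 676.5 kg/min; overhead = 676.5 − 495.54 = 180.96 kg/min.

181 kg/min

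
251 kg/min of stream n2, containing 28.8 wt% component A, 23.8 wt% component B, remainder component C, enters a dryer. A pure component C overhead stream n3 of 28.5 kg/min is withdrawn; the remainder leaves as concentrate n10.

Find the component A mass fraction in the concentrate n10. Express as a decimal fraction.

0.325

component A is not removed: 251×0.288 = 72.288 kg/min of component A enters n10.
Concentrate = 251 − 28.5 = 222.5 kg/min.
Mass fraction = 72.288/222.5 = 0.325.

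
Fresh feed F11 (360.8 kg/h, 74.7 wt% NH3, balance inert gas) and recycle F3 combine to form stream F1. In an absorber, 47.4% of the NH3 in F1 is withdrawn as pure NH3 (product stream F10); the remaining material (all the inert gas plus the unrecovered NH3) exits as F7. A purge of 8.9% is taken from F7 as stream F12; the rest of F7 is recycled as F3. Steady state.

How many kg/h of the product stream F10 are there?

245.3 kg/h

NH3 in F1: m_A = 360.8×0.747 + (1−0.089)·(1−0.474)·m_A, so m_A = 269.52/0.5208 = 517.49 kg/h.
Product F10 = 0.474×517.49 = 245.29 kg/h.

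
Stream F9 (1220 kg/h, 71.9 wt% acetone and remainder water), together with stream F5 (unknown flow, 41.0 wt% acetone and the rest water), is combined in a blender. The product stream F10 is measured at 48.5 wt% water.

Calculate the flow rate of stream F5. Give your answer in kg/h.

2370 kg/h

Let F5 be the unknown flow. Total out = 1220 + F5.
water balance: 342.82 + 0.590·F5 = 0.485·(1220 + F5)
(0.590 − 0.485)·F5 = 0.485×1220 − 342.82 = 248.88
F5 = 248.88 / 0.105 = 2370.3 kg/h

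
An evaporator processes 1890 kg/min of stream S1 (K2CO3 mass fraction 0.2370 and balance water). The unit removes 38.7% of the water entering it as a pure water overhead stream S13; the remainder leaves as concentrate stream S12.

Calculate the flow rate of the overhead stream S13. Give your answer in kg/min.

558.1 kg/min

water entering = 1890×0.763 = 1442.1 kg/min; overhead removed = 0.387×1442.1 = 558.08 kg/min.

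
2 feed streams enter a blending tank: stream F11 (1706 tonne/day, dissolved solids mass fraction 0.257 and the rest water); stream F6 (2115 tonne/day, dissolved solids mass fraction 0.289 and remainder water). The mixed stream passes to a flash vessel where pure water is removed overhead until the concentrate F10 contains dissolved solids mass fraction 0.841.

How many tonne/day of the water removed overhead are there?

dissolved solids entering = 1706×0.257 + 2115×0.289 = 1049.7 tonne/day.
All dissolved solids reports to F10, so F10 = 1049.7/0.841 = 1248.1 tonne/day.
Total feed = 3821 tonne/day; overhead = 3821 − 1248.1 = 2572.9 tonne/day.

2573 tonne/day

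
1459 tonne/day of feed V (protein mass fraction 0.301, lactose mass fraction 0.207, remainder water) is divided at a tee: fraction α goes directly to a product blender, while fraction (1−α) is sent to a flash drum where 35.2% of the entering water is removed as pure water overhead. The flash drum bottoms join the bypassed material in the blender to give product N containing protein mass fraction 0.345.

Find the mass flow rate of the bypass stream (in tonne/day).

384.6 tonne/day

All 1459×0.301 = 439.16 tonne/day of protein reaches N, so N = 439.16/0.345 = 1272.9 tonne/day and vapour = 186.08 tonne/day.
The evaporator receives (1−α)·1459 of feed at 0.492 water and removes 0.352 of that water:
0.352×0.492×(1−α)×1459 = 186.08
(1−α) = 186.08/252.68 = 0.7364;  α = 0.2636.
Bypass flow = 0.2636×1459 = 384.56 tonne/day.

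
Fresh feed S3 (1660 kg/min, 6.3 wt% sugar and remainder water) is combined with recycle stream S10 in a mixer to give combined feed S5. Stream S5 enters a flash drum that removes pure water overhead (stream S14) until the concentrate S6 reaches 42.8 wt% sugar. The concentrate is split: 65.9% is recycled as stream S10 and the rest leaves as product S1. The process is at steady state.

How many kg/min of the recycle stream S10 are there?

Overall sugar balance (none leaves overhead): sugar in fresh feed = sugar in product, i.e. 1660×0.063 = (1−0.659)·S6·0.428.
S6 = 104.58/(0.428×0.341) = 716.56 kg/min.
Recycle S10 = 0.659×716.56 = 472.21 kg/min.

472.2 kg/min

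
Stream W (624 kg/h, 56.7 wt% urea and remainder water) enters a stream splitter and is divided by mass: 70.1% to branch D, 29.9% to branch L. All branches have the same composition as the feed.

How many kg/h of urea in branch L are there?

Branch L total = 0.299×624 = 186.58 kg/h.
urea in L = 0.567×186.58 = 105.79 kg/h.

105.8 kg/h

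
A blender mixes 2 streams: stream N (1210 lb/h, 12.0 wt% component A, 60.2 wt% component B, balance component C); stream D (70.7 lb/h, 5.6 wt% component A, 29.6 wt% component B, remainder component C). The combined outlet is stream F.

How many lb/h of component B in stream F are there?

component B out = component B in = 1210×0.602 + 70.7×0.296 = 749.35 lb/h.

749.3 lb/h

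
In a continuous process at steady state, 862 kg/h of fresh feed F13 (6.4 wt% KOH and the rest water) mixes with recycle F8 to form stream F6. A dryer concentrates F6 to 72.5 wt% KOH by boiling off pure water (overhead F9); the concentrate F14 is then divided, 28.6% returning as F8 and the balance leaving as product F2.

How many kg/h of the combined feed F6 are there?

892.5 kg/h

Overall KOH balance (none leaves overhead): KOH in fresh feed = KOH in product, i.e. 862×0.064 = (1−0.286)·F14·0.725.
F14 = 55.168/(0.725×0.714) = 106.57 kg/h.
Recycle F8 = 0.286×106.57 = 30.48 kg/h.
Combined feed F6 = 862 + 30.48 = 892.48 kg/h.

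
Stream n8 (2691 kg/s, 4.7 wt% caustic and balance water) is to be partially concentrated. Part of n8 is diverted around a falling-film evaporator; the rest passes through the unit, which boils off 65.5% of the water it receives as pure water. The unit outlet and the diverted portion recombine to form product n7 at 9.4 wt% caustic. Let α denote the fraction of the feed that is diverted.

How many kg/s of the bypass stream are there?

535.5 kg/s

All 2691×0.047 = 126.48 kg/s of caustic reaches n7, so n7 = 126.48/0.094 = 1345.5 kg/s and vapour = 1345.5 kg/s.
The evaporator receives (1−α)·2691 of feed at 0.953 water and removes 0.655 of that water:
0.655×0.953×(1−α)×2691 = 1345.5
(1−α) = 1345.5/1679.8 = 0.8010;  α = 0.1990.
Bypass flow = 0.1990×2691 = 535.49 kg/s.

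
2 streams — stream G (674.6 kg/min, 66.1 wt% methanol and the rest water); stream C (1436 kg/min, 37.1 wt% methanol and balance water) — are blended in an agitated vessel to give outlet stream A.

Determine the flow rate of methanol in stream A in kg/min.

methanol out = methanol in = 674.6×0.661 + 1436×0.371 = 978.67 kg/min.

978.7 kg/min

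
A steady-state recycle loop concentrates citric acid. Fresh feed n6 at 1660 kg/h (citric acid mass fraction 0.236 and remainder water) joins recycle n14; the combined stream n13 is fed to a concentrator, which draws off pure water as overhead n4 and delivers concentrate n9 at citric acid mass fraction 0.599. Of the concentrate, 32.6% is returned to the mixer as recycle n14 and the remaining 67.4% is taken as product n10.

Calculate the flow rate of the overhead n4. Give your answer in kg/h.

Overall citric acid balance (none leaves overhead): citric acid in fresh feed = citric acid in product, i.e. 1660×0.236 = (1−0.326)·n9·0.599.
n9 = 391.76/(0.599×0.674) = 970.36 kg/h.
Recycle n14 = 0.326×970.36 = 316.34 kg/h.
Combined feed n13 = 1660 + 316.34 = 1976.3 kg/h.
Overhead n4 = n13 − n9 = 1976.3 − 970.36 = 1006 kg/h.

1006 kg/h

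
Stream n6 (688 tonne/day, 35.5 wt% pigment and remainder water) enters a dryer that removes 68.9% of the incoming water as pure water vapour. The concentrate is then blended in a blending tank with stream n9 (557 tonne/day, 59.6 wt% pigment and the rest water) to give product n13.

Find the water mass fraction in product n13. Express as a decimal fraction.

0.3865

Vapour removed = 0.689×0.645×688 = 305.75 tonne/day; concentrate = 382.25 tonne/day.
water reaching the mixer = 138.01 (from concentrate) + 557×0.404 = 363.04 tonne/day.
Product flow = 382.25 + 557 = 939.25 tonne/day; water fraction = 0.3865.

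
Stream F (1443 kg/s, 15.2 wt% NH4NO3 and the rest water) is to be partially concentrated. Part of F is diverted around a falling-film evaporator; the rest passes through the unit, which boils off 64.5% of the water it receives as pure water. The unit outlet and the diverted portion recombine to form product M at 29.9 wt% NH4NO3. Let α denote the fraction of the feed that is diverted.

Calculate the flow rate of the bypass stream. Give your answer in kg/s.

145.9 kg/s

All 1443×0.152 = 219.34 kg/s of NH4NO3 reaches M, so M = 219.34/0.299 = 733.57 kg/s and vapour = 709.43 kg/s.
The evaporator receives (1−α)·1443 of feed at 0.848 water and removes 0.645 of that water:
0.645×0.848×(1−α)×1443 = 709.43
(1−α) = 709.43/789.26 = 0.8989;  α = 0.1011.
Bypass flow = 0.1011×1443 = 145.95 kg/s.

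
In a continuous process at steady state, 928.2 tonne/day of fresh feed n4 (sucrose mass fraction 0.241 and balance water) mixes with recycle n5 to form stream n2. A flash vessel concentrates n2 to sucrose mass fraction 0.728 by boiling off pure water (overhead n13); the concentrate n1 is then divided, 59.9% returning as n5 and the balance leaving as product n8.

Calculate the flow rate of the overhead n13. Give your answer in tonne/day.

Overall sucrose balance (none leaves overhead): sucrose in fresh feed = sucrose in product, i.e. 928.2×0.241 = (1−0.599)·n1·0.728.
n1 = 223.7/(0.728×0.401) = 766.27 tonne/day.
Recycle n5 = 0.599×766.27 = 459 tonne/day.
Combined feed n2 = 928.2 + 459 = 1387.2 tonne/day.
Overhead n13 = n2 − n1 = 1387.2 − 766.27 = 620.93 tonne/day.

620.9 tonne/day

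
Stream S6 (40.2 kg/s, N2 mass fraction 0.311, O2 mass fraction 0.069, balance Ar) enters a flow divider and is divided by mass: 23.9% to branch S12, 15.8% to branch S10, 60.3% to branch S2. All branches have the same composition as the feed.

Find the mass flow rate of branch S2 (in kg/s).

Branch S2 flow = 0.603×40.2 = 24.241 kg/s.

24.24 kg/s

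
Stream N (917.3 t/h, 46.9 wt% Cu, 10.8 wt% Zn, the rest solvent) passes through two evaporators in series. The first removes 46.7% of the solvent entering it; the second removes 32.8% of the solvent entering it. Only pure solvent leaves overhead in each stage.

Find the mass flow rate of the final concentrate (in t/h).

solvent in feed = 917.3×0.423 = 388.02 t/h.
After stage 1: solvent left = (1−0.467)×388.02 = 206.81; stream total = 736.1 t/h.
After stage 2: solvent left = (1−0.328)×206.81 = 138.98; final concentrate = 668.26 t/h.

668.3 t/h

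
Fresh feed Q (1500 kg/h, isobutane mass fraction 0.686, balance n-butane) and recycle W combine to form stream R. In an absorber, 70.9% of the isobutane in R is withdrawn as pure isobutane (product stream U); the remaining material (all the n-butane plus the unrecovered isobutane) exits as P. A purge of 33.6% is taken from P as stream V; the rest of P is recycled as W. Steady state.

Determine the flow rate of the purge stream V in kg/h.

n-butane enters only via Q and leaves only via the purge: 1500×0.314 = 0.336×(n-butane in P), and the absorber passes all n-butane, so n-butane in R = n-butane in P = 1401.8 kg/h.
isobutane in R: m_A = 1500×0.686 + (1−0.336)·(1−0.709)·m_A, so m_A = 1029/0.8068 = 1275.4 kg/h.
P = (1−0.709)×1275.4 + 1401.8 = 1772.9 kg/h.
Purge V = 0.336×1772.9 = 595.71 kg/h.

595.7 kg/h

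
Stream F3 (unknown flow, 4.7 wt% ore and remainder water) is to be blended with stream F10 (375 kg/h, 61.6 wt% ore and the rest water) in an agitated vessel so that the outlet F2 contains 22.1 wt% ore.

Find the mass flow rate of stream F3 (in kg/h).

851.3 kg/h

Let F3 be the unknown flow. Total out = 375 + F3.
ore balance: 231 + 0.047·F3 = 0.221·(375 + F3)
(0.047 − 0.221)·F3 = 0.221×375 − 231 = -148.12
F3 = -148.12 / -0.174 = 851.29 kg/h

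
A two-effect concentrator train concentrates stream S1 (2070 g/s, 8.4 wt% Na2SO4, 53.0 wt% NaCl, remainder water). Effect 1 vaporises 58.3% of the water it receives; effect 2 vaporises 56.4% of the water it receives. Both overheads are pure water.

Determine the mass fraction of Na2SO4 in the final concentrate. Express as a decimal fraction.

water in feed = 2070×0.386 = 799.02 g/s.
After stage 1: water left = (1−0.583)×799.02 = 333.19; stream total = 1604.2 g/s.
After stage 2: water left = (1−0.564)×333.19 = 145.27; final concentrate = 1416.3 g/s.
Na2SO4 fraction = 173.88/1416.3 = 0.1228.

0.1228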